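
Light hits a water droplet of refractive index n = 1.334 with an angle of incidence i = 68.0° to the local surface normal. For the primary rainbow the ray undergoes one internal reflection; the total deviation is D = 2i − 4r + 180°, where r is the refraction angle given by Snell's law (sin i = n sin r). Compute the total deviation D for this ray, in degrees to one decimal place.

139.9°

sin r = sin 68.0° / 1.334 = 0.9272/1.334 = 0.6950; r = 44.03°.
D = 2·68.0° − 4·44.03° + 180° = 136.00° − 176.12° + 180° = 139.88°.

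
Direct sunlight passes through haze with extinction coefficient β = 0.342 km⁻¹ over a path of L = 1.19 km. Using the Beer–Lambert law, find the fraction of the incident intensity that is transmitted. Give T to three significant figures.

0.666

τ = β·L = 0.342 × 1.19 = 0.4070.
T = exp(−0.4070) = 0.6657.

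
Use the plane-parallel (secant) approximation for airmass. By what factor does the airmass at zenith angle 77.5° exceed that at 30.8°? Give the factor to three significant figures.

X(77.5°)/X(30.8°) = sec 77.5° / sec 30.8° = cos 30.8° / cos 77.5° = 0.8590/0.2164 = 3.9686.

3.97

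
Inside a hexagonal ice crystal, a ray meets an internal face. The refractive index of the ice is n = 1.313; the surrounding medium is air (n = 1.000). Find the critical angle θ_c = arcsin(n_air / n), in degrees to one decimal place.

49.6°

sin θ_c = n_air / n = 1.000 / 1.313 = 0.7616.
θ_c = arcsin(0.7616) = 49.61°.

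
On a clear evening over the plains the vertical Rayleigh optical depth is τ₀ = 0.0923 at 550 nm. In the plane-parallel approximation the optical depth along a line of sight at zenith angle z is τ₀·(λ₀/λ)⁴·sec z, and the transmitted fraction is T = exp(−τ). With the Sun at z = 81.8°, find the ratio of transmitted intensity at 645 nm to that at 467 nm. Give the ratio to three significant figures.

2.47

Airmass: sec 81.8° = 7.0112.
τ(645 nm) = 0.0923 × (550/645)⁴ × 7.0112 = 0.0923 × 0.5287 × 7.0112 = 0.3421.
τ(467 nm) = 0.0923 × (550/467)⁴ × 7.0112 = 0.0923 × 1.9239 × 7.0112 = 1.2450.
T(645)/T(467) = exp(τ_B − τ_A) = exp(0.9029) = 2.4667.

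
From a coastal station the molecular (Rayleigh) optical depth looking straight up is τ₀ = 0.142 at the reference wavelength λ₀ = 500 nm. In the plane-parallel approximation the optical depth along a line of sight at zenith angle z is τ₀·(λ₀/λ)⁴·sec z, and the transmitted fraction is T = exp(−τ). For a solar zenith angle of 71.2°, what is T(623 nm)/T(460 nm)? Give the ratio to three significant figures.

Airmass: sec 71.2° = 3.1030.
τ(623 nm) = 0.142 × (500/623)⁴ × 3.1030 = 0.142 × 0.4149 × 3.1030 = 0.1828.
τ(460 nm) = 0.142 × (500/460)⁴ × 3.1030 = 0.142 × 1.3959 × 3.1030 = 0.6151.
T(623)/T(460) = exp(τ_B − τ_A) = exp(0.4323) = 1.5407.

1.54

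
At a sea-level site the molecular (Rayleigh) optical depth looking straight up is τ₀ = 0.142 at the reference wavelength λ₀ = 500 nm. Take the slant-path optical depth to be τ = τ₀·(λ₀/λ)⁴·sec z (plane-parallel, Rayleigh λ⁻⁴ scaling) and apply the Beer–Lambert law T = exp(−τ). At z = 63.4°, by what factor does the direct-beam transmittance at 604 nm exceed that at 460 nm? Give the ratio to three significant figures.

Airmass: sec 63.4° = 2.2333.
τ(604 nm) = 0.142 × (500/604)⁴ × 2.2333 = 0.142 × 0.4696 × 2.2333 = 0.1489.
τ(460 nm) = 0.142 × (500/460)⁴ × 2.2333 = 0.142 × 1.3959 × 2.2333 = 0.4427.
T(604)/T(460) = exp(τ_B − τ_A) = exp(0.2938) = 1.3415.

1.34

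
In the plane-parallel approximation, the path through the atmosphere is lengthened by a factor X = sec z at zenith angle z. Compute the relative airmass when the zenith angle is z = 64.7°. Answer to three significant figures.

2.34

X = sec z = 1/cos 64.7° = 1/0.4274 = 2.3400.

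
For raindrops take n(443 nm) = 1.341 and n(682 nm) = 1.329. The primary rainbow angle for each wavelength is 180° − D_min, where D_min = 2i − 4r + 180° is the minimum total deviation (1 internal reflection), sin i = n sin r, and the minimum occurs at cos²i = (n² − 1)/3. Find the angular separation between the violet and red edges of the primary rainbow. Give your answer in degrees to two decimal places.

1.73°

At 443 nm (n = 1.341): cos²i = 0.26609 → i = 58.946°, r = 39.705°, D_min = 139.071°, rainbow angle = 40.929°.
At 682 nm (n = 1.329): cos²i = 0.25541 → i = 59.643°, r = 40.487°, D_min = 137.337°, rainbow angle = 42.663°.
Angular width = |40.929° − 42.663°| = 1.735°.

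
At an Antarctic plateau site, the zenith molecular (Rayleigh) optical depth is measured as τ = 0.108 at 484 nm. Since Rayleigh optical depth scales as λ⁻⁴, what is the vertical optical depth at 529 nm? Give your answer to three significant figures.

0.0757

τ(529 nm) = τ(484 nm) × (484/529)⁴ = 0.108 × (0.9149)⁴ = 0.108 × 0.7007 = 0.0757.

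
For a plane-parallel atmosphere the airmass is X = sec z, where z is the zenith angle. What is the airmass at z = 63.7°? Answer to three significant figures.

X = sec z = 1/cos 63.7° = 1/0.4431 = 2.2570.

2.26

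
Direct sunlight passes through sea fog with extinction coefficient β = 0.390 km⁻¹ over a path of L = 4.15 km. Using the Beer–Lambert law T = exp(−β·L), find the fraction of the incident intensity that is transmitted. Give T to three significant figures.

0.198

τ = β·L = 0.390 × 4.15 = 1.6185.
T = exp(−1.6185) = 0.1982.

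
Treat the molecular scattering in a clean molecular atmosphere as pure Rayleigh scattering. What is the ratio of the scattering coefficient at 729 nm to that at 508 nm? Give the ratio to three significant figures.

Rayleigh scattering ∝ λ⁻⁴, so the ratio of coefficients is the inverse fourth power of the wavelength ratio.
σ(729)/σ(508) = (508/729)⁴ = (0.6968)⁴ = 0.2358.

0.236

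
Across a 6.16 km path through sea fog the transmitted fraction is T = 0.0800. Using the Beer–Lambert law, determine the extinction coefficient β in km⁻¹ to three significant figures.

0.410 km⁻¹

Beer–Lambert: T = exp(−βL) ⇒ β = −ln(T)/L = −ln(0.0800)/6.16 = 2.5257/6.16 = 0.41 km⁻¹.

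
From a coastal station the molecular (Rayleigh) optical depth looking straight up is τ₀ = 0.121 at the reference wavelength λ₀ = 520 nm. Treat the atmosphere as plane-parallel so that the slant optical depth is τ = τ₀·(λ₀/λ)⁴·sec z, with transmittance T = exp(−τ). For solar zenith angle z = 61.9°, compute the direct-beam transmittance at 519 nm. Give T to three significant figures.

0.772

sec 61.9° = 2.1231.
τ = 0.121 × (520/519)⁴ × 2.1231 = 0.121 × 1.0077 × 2.1231 = 0.2589.
T = exp(−0.2589) = 0.7719.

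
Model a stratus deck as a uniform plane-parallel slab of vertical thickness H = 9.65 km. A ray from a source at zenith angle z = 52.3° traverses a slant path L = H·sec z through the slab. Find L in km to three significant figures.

15.8 km

sec z = 1/cos 52.3° = 1.6353.
L = 9.65 × 1.6353 = 15.780 km.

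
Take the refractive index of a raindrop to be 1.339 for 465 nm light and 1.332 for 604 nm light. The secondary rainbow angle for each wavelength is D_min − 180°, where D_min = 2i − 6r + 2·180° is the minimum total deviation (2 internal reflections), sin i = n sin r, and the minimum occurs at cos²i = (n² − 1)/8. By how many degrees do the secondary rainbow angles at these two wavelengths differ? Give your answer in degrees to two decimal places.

At 465 nm (n = 1.339): cos²i = 0.09912 → i = 71.650°, r = 45.141°, D_min = 232.451°, rainbow angle = 52.451°.
At 604 nm (n = 1.332): cos²i = 0.09678 → i = 71.875°, r = 45.520°, D_min = 230.628°, rainbow angle = 50.628°.
Angular width = |52.451° − 50.628°| = 1.823°.

1.82°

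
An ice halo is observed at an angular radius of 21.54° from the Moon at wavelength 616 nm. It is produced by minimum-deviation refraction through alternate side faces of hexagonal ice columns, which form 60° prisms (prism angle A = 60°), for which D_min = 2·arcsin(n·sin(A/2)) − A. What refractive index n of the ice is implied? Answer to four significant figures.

Rearranging: n = sin((D_min + A)/2) / sin(A/2).
(D_min + A)/2 = (21.54° + 60°)/2 = 40.770°.
n = sin 40.770° / sin 30° = 0.6530 / 0.5000 = 1.3060.

1.306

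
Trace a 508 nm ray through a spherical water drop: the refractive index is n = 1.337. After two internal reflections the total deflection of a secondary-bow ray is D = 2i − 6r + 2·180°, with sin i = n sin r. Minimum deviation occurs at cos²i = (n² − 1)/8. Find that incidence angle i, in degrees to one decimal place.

cos²i = (1.337² − 1)/8 = (1.78757 − 1)/8 = 0.09845.
cos i = 0.31376, so i = 71.714°.

71.7°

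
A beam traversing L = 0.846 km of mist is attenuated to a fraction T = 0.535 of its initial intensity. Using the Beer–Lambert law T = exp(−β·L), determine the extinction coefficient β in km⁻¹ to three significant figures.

0.739 km⁻¹

Beer–Lambert: T = exp(−βL) ⇒ β = −ln(T)/L = −ln(0.535)/0.846 = 0.6255/0.846 = 0.7393 km⁻¹.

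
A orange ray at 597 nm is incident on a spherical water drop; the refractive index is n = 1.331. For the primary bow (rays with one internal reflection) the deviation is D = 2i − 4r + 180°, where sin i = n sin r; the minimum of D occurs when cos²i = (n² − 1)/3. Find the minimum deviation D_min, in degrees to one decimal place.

137.6°

cos²i = (1.77156 − 1)/3 = 0.25719; i = arccos(0.50714) = 59.527°.
sin r = sin 59.527°/1.331 = 0.64753; r = 40.356°.
D_min = 2·59.527° − 4·40.356° + 180° = 137.630°.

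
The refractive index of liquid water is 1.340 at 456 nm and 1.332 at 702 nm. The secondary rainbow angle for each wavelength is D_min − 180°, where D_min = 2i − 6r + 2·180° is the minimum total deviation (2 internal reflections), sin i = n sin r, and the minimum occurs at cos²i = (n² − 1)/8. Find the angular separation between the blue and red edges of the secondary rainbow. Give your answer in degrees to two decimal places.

At 456 nm (n = 1.340): cos²i = 0.09945 → i = 71.618°, r = 45.088°, D_min = 232.709°, rainbow angle = 52.709°.
At 702 nm (n = 1.332): cos²i = 0.09678 → i = 71.875°, r = 45.520°, D_min = 230.628°, rainbow angle = 50.628°.
Angular width = |52.709° − 50.628°| = 2.080°.

2.08°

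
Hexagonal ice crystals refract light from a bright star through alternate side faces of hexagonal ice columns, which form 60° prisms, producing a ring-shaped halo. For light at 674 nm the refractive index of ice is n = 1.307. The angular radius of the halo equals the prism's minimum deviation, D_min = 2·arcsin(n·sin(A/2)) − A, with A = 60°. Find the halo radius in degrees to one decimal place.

21.6°

n·sin(A/2) = 1.307 × sin 30° = 1.307 × 0.5000 = 0.6535.
D_min = 2·arcsin(0.6535) − 60° = 2 × 40.806° − 60° = 21.612°.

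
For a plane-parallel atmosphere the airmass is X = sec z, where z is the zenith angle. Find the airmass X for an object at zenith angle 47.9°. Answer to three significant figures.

1.49

X = sec z = 1/cos 47.9° = 1/0.6704 = 1.4916.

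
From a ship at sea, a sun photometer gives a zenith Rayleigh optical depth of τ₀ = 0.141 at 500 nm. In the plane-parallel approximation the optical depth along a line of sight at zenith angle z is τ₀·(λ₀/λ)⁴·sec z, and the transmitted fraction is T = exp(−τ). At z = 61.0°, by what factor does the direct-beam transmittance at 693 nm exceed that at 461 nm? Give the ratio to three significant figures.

Airmass: sec 61.0° = 2.0627.
τ(693 nm) = 0.141 × (500/693)⁴ × 2.0627 = 0.141 × 0.2710 × 2.0627 = 0.0788.
τ(461 nm) = 0.141 × (500/461)⁴ × 2.0627 = 0.141 × 1.3838 × 2.0627 = 0.4025.
T(693)/T(461) = exp(τ_B − τ_A) = exp(0.3236) = 1.3822.

1.38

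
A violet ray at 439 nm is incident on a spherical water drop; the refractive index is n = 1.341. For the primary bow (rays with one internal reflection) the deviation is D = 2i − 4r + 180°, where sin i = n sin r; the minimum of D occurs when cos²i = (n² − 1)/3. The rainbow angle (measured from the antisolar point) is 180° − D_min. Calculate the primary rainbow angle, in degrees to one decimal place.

cos²i = (1.79828 − 1)/3 = 0.26609; i = arccos(0.51584) = 58.946°.
sin r = sin 58.946°/1.341 = 0.63884; r = 39.705°.
D_min = 2·58.946° − 4·39.705° + 180° = 139.071°.
Rainbow angle = 180° − D_min = 40.929°.

40.9°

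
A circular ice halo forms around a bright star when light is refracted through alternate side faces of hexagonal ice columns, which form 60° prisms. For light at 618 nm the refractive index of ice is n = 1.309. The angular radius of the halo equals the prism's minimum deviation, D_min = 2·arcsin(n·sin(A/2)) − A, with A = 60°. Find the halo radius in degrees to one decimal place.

n·sin(A/2) = 1.309 × sin 30° = 1.309 × 0.5000 = 0.6545.
D_min = 2·arcsin(0.6545) − 60° = 2 × 40.882° − 60° = 21.763°.

21.8°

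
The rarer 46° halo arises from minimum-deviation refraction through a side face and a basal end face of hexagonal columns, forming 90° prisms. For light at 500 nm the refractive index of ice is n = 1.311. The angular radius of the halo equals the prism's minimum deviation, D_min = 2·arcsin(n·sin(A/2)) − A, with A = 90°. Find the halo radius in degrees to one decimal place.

45.9°

n·sin(A/2) = 1.311 × sin 45° = 1.311 × 0.7071 = 0.9270.
D_min = 2·arcsin(0.9270) − 90° = 2 × 67.974° − 90° = 45.949°.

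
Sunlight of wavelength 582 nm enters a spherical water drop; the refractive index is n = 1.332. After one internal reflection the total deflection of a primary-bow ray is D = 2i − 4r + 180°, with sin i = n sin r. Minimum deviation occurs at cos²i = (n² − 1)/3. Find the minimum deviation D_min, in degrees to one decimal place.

cos²i = (1.77422 − 1)/3 = 0.25807; i = arccos(0.50801) = 59.469°.
sin r = sin 59.469°/1.332 = 0.64666; r = 40.290°.
D_min = 2·59.469° − 4·40.290° + 180° = 137.776°.

137.8°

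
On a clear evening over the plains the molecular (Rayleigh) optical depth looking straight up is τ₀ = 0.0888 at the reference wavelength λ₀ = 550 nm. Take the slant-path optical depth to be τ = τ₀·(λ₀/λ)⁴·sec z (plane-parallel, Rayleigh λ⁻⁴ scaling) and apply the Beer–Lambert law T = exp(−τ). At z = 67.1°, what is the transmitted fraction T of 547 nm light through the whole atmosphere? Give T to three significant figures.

sec 67.1° = 2.5699.
τ = 0.0888 × (550/547)⁴ × 2.5699 = 0.0888 × 1.0221 × 2.5699 = 0.2333.
T = exp(−0.2333) = 0.7920.

0.792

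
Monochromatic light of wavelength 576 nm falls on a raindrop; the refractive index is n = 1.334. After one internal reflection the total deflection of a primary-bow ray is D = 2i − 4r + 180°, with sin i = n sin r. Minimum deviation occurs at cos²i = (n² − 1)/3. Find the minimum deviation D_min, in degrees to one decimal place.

138.1°

cos²i = (1.77956 − 1)/3 = 0.25985; i = arccos(0.50976) = 59.352°.
sin r = sin 59.352°/1.334 = 0.64492; r = 40.159°.
D_min = 2·59.352° − 4·40.159° + 180° = 138.067°.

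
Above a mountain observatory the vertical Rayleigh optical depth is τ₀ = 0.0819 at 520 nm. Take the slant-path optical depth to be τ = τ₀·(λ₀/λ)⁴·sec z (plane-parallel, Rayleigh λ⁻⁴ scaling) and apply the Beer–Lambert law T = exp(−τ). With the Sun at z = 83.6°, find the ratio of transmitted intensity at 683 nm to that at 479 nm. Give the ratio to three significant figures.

2.17

Airmass: sec 83.6° = 8.9711.
τ(683 nm) = 0.0819 × (520/683)⁴ × 8.9711 = 0.0819 × 0.3360 × 8.9711 = 0.2469.
τ(479 nm) = 0.0819 × (520/479)⁴ × 8.9711 = 0.0819 × 1.3889 × 8.9711 = 1.0205.
T(683)/T(479) = exp(τ_B − τ_A) = exp(0.7736) = 2.1676.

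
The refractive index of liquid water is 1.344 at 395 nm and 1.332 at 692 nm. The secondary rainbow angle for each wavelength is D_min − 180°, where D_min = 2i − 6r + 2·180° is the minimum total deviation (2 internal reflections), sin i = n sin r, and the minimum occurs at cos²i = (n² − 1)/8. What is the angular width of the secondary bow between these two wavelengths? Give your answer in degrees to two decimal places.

At 395 nm (n = 1.344): cos²i = 0.10079 → i = 71.490°, r = 44.874°, D_min = 233.733°, rainbow angle = 53.733°.
At 692 nm (n = 1.332): cos²i = 0.09678 → i = 71.875°, r = 45.520°, D_min = 230.628°, rainbow angle = 50.628°.
Angular width = |53.733° − 50.628°| = 3.104°.

3.10°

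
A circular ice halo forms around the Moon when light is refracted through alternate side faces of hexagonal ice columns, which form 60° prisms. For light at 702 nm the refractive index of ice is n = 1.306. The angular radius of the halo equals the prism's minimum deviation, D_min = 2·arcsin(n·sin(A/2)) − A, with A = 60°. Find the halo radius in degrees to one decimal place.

21.5°

n·sin(A/2) = 1.306 × sin 30° = 1.306 × 0.5000 = 0.6530.
D_min = 2·arcsin(0.6530) − 60° = 2 × 40.768° − 60° = 21.536°.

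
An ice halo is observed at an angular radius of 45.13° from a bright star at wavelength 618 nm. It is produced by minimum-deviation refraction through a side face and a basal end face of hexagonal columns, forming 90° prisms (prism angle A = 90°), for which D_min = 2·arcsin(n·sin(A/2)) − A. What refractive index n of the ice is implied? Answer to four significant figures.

1.307

Rearranging: n = sin((D_min + A)/2) / sin(A/2).
(D_min + A)/2 = (45.13° + 90°)/2 = 67.565°.
n = sin 67.565° / sin 45° = 0.9243 / 0.7071 = 1.3072.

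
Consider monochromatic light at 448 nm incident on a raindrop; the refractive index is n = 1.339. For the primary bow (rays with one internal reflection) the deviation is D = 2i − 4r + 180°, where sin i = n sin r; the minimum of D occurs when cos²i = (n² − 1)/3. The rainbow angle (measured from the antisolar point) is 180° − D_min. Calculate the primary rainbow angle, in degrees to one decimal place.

cos²i = (1.79292 − 1)/3 = 0.26431; i = arccos(0.51411) = 59.062°.
sin r = sin 59.062°/1.339 = 0.64057; r = 39.834°.
D_min = 2·59.062° − 4·39.834° + 180° = 138.786°.
Rainbow angle = 180° − D_min = 41.214°.

41.2°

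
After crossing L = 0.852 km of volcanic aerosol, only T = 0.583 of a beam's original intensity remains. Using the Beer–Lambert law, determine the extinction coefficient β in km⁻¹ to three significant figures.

Beer–Lambert: T = exp(−βL) ⇒ β = −ln(T)/L = −ln(0.583)/0.852 = 0.5396/0.852 = 0.6333 km⁻¹.

0.633 km⁻¹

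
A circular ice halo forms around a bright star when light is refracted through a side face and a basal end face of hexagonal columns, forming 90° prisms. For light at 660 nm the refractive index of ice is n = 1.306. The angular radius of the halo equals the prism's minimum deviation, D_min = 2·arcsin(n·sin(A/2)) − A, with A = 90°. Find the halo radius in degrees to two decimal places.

n·sin(A/2) = 1.306 × sin 45° = 1.306 × 0.7071 = 0.9235.
D_min = 2·arcsin(0.9235) − 90° = 2 × 67.440° − 90° = 44.881°.

44.88°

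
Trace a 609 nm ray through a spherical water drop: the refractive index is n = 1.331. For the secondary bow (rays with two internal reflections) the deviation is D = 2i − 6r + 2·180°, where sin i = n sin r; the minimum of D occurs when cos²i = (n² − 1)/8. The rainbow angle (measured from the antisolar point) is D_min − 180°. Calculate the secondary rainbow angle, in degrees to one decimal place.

50.4°

cos²i = (1.77156 − 1)/8 = 0.09645; i = arccos(0.31056) = 71.907°.
sin r = sin 71.907°/1.331 = 0.71417; r = 45.575°.
D_min = 2·71.907° − 6·45.575° + 360° = 230.365°.
Rainbow angle = D_min − 180° = 50.365°.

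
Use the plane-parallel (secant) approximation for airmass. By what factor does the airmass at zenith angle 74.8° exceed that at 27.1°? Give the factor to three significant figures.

3.40

X(74.8°)/X(27.1°) = sec 74.8° / sec 27.1° = cos 27.1° / cos 74.8° = 0.8902/0.2622 = 3.3953.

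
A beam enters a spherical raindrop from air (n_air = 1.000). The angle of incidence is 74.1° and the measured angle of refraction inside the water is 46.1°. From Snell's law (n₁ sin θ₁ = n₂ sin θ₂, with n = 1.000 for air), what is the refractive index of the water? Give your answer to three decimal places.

n = sin θ_i / sin θ_r = sin 74.1° / sin 46.1° = 0.9617 / 0.7206 = 1.3347.

1.335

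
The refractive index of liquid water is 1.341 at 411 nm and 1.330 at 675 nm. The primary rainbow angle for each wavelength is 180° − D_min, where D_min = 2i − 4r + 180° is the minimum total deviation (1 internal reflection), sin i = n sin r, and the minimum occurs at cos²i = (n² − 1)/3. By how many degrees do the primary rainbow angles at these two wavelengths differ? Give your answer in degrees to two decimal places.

1.59°

At 411 nm (n = 1.341): cos²i = 0.26609 → i = 58.946°, r = 39.705°, D_min = 139.071°, rainbow angle = 40.929°.
At 675 nm (n = 1.330): cos²i = 0.25630 → i = 59.585°, r = 40.422°, D_min = 137.484°, rainbow angle = 42.516°.
Angular width = |40.929° − 42.516°| = 1.588°.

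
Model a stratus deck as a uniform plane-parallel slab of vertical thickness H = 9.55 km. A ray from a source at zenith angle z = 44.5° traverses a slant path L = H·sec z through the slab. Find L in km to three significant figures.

sec z = 1/cos 44.5° = 1.4020.
L = 9.55 × 1.4020 = 13.389 km.

13.4 km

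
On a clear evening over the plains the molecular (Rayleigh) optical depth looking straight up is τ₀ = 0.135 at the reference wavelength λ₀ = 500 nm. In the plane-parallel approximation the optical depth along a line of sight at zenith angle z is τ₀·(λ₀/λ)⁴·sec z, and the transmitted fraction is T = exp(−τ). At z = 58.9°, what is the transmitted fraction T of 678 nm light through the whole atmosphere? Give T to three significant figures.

sec 58.9° = 1.9360.
τ = 0.135 × (500/678)⁴ × 1.9360 = 0.135 × 0.2958 × 1.9360 = 0.0773.
T = exp(−0.0773) = 0.9256.

0.926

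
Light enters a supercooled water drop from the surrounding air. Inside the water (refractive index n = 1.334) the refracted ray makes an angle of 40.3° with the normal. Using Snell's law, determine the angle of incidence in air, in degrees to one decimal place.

59.6°

Snell: sin θ_i = n · sin θ_r = 1.334 × sin 40.3° = 1.334 × 0.6468 = 0.8628.
θ_i = arcsin(0.8628) = 59.63°.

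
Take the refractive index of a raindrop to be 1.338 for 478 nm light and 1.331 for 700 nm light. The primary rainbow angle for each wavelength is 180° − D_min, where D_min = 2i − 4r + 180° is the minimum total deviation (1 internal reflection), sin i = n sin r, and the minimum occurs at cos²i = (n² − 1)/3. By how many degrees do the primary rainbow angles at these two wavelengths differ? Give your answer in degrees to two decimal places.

At 478 nm (n = 1.338): cos²i = 0.26341 → i = 59.120°, r = 39.899°, D_min = 138.643°, rainbow angle = 41.357°.
At 700 nm (n = 1.331): cos²i = 0.25719 → i = 59.527°, r = 40.356°, D_min = 137.630°, rainbow angle = 42.370°.
Angular width = |41.357° − 42.370°| = 1.013°.

1.01°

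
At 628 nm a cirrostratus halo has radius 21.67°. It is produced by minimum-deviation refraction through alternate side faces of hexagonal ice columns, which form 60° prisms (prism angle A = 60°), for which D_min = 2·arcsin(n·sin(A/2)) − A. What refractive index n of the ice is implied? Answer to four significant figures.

1.308

Rearranging: n = sin((D_min + A)/2) / sin(A/2).
(D_min + A)/2 = (21.67° + 60°)/2 = 40.835°.
n = sin 40.835° / sin 30° = 0.6539 / 0.5000 = 1.3078.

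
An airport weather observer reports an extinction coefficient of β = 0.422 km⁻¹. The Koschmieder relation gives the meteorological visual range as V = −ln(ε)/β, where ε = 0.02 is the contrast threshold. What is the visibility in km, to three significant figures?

V = −ln(0.02) / 0.422 = 3.912 / 0.422 = 9.2702 km.

9.27 km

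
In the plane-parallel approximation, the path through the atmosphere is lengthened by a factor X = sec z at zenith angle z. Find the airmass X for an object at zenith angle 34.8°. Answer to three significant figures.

1.22

X = sec z = 1/cos 34.8° = 1/0.8211 = 1.2178.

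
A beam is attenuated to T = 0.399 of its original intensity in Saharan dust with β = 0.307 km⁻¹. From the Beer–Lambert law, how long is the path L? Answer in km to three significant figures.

Beer–Lambert: T = exp(−βL) ⇒ L = −ln(T)/β = −ln(0.399)/0.307 = 0.9188/0.307 = 2.993 km.

2.99 km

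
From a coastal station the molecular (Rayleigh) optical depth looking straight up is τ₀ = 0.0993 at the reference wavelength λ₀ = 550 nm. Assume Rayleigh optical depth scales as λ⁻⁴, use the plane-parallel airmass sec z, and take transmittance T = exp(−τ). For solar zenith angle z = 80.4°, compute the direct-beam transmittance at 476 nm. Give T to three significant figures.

sec 80.4° = 5.9963.
τ = 0.0993 × (550/476)⁴ × 5.9963 = 0.0993 × 1.7825 × 5.9963 = 1.0613.
T = exp(−1.0613) = 0.3460.

0.346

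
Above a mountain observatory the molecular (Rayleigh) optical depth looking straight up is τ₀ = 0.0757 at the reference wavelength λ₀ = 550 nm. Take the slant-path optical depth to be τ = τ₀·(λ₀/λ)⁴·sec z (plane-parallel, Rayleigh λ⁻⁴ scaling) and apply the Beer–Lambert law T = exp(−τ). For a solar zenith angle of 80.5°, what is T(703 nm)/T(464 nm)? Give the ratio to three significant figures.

Airmass: sec 80.5° = 6.0589.
τ(703 nm) = 0.0757 × (550/703)⁴ × 6.0589 = 0.0757 × 0.3747 × 6.0589 = 0.1718.
τ(464 nm) = 0.0757 × (550/464)⁴ × 6.0589 = 0.0757 × 1.9741 × 6.0589 = 0.9055.
T(703)/T(464) = exp(τ_B − τ_A) = exp(0.7336) = 2.0826.

2.08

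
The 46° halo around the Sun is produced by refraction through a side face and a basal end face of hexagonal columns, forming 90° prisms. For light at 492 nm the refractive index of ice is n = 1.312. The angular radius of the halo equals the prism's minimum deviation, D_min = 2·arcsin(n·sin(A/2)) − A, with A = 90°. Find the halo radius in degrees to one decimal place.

n·sin(A/2) = 1.312 × sin 45° = 1.312 × 0.7071 = 0.9277.
D_min = 2·arcsin(0.9277) − 90° = 2 × 68.083° − 90° = 46.166°.

46.2°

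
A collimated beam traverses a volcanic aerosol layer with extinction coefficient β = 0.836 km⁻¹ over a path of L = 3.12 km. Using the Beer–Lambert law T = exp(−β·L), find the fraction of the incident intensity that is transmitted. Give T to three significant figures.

τ = β·L = 0.836 × 3.12 = 2.6083.
T = exp(−2.6083) = 0.0737.

0.0737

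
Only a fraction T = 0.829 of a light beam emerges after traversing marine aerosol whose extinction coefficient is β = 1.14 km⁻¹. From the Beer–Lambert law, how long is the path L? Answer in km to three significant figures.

Beer–Lambert: T = exp(−βL) ⇒ L = −ln(T)/β = −ln(0.829)/1.14 = 0.1875/1.14 = 0.1645 km.

0.165 km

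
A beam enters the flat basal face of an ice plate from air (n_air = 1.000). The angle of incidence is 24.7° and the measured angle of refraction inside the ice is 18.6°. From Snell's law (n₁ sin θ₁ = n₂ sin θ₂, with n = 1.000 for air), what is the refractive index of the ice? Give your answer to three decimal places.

1.310

n = sin θ_i / sin θ_r = sin 24.7° / sin 18.6° = 0.4179 / 0.3190 = 1.3101.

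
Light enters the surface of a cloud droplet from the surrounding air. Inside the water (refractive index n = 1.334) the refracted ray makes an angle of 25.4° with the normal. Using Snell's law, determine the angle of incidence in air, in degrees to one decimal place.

Snell: sin θ_i = n · sin θ_r = 1.334 × sin 25.4° = 1.334 × 0.4289 = 0.5722.
θ_i = arcsin(0.5722) = 34.90°.

34.9°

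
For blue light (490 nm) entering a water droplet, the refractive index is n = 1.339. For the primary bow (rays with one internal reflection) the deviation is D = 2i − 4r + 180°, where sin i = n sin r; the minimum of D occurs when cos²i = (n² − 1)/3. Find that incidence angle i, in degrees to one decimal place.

59.1°

cos²i = (1.339² − 1)/3 = (1.79292 − 1)/3 = 0.26431.
cos i = 0.51411, so i = 59.062°.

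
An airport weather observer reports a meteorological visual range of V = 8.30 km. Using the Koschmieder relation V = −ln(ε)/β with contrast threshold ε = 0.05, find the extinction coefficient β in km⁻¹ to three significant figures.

β = −ln(0.05) / V = 2.996 / 8.30 = 0.3609 km⁻¹.

0.361 km⁻¹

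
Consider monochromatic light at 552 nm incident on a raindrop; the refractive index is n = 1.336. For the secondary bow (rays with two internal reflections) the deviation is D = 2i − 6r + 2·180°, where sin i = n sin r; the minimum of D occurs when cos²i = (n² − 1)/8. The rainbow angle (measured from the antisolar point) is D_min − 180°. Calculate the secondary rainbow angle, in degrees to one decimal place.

51.7°

cos²i = (1.78490 − 1)/8 = 0.09811; i = arccos(0.31323) = 71.746°.
sin r = sin 71.746°/1.336 = 0.71084; r = 45.303°.
D_min = 2·71.746° − 6·45.303° + 360° = 231.674°.
Rainbow angle = D_min − 180° = 51.674°.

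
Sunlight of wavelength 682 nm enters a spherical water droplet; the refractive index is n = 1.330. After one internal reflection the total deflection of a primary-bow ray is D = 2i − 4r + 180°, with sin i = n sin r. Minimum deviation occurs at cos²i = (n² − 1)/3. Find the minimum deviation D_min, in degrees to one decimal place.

137.5°

cos²i = (1.76890 − 1)/3 = 0.25630; i = arccos(0.50626) = 59.585°.
sin r = sin 59.585°/1.330 = 0.64841; r = 40.422°.
D_min = 2·59.585° − 4·40.422° + 180° = 137.484°.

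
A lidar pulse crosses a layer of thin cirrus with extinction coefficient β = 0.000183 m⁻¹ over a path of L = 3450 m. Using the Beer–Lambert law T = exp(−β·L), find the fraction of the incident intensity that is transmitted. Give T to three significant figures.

τ = β·L = 0.000183 × 3450 = 0.6313.
T = exp(−0.6313) = 0.5319.

0.532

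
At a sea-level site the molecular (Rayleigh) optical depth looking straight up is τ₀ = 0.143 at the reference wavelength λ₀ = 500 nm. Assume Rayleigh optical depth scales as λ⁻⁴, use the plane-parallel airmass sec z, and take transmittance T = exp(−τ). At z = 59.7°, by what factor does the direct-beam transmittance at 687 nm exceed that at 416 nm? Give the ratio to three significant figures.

Airmass: sec 59.7° = 1.9821.
τ(687 nm) = 0.143 × (500/687)⁴ × 1.9821 = 0.143 × 0.2806 × 1.9821 = 0.0795.
τ(416 nm) = 0.143 × (500/416)⁴ × 1.9821 = 0.143 × 2.0869 × 1.9821 = 0.5915.
T(687)/T(416) = exp(τ_B − τ_A) = exp(0.5120) = 1.6686.

1.67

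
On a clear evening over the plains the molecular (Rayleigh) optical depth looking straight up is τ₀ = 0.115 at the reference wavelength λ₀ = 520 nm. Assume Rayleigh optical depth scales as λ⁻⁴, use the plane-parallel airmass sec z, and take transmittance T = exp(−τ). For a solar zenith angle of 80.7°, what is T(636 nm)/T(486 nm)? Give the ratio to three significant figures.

1.85

Airmass: sec 80.7° = 6.1880.
τ(636 nm) = 0.115 × (520/636)⁴ × 6.1880 = 0.115 × 0.4469 × 6.1880 = 0.3180.
τ(486 nm) = 0.115 × (520/486)⁴ × 6.1880 = 0.115 × 1.3106 × 6.1880 = 0.9326.
T(636)/T(486) = exp(τ_B − τ_A) = exp(0.6146) = 1.8490.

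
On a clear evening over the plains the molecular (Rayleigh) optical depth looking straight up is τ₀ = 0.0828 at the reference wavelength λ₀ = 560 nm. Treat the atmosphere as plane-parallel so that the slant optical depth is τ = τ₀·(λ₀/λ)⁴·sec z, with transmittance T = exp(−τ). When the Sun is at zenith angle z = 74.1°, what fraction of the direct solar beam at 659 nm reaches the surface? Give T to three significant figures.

sec 74.1° = 3.6502.
τ = 0.0828 × (560/659)⁴ × 3.6502 = 0.0828 × 0.5214 × 3.6502 = 0.1576.
T = exp(−0.1576) = 0.8542.

0.854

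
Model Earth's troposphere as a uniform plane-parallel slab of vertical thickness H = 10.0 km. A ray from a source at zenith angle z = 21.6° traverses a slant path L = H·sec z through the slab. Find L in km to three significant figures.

sec z = 1/cos 21.6° = 1.0755.
L = 10.0 × 1.0755 = 10.755 km.

10.8 km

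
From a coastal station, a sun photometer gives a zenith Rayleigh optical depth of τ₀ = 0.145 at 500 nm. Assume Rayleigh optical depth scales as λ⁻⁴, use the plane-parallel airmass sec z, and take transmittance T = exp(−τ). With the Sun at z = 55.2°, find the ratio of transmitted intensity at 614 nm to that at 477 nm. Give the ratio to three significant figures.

1.22

Airmass: sec 55.2° = 1.7522.
τ(614 nm) = 0.145 × (500/614)⁴ × 1.7522 = 0.145 × 0.4398 × 1.7522 = 0.1117.
τ(477 nm) = 0.145 × (500/477)⁴ × 1.7522 = 0.145 × 1.2073 × 1.7522 = 0.3067.
T(614)/T(477) = exp(τ_B − τ_A) = exp(0.1950) = 1.2153.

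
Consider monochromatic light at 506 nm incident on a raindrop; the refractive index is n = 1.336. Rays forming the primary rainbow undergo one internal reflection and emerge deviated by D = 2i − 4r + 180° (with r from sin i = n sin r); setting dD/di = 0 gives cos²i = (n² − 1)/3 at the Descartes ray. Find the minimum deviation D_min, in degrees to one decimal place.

cos²i = (1.78490 − 1)/3 = 0.26163; i = arccos(0.51150) = 59.236°.
sin r = sin 59.236°/1.336 = 0.64318; r = 40.029°.
D_min = 2·59.236° − 4·40.029° + 180° = 138.356°.

138.4°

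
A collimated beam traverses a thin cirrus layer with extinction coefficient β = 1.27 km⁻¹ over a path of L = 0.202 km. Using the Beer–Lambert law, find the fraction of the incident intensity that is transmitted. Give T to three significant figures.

τ = β·L = 1.27 × 0.202 = 0.2565.
T = exp(−0.2565) = 0.7737.

0.774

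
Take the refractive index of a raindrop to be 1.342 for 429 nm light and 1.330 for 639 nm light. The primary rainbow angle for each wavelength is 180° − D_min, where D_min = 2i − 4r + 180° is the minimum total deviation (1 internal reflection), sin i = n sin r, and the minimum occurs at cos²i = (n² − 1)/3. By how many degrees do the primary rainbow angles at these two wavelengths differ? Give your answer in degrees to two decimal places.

1.73°

At 429 nm (n = 1.342): cos²i = 0.26699 → i = 58.888°, r = 39.641°, D_min = 139.213°, rainbow angle = 40.787°.
At 639 nm (n = 1.330): cos²i = 0.25630 → i = 59.585°, r = 40.422°, D_min = 137.484°, rainbow angle = 42.516°.
Angular width = |40.787° − 42.516°| = 1.729°.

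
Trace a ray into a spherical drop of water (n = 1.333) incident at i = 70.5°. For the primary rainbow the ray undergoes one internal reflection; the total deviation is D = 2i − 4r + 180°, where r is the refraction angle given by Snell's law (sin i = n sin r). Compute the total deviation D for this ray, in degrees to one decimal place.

sin r = sin 70.5° / 1.333 = 0.9426/1.333 = 0.7072; r = 45.00°.
D = 2·70.5° − 4·45.00° + 180° = 141.00° − 180.02° + 180° = 140.98°.

141.0°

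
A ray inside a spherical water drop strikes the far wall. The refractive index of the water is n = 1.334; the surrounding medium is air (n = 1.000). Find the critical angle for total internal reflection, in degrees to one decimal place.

sin θ_c = n_air / n = 1.000 / 1.334 = 0.7496.
θ_c = arcsin(0.7496) = 48.56°.

48.6°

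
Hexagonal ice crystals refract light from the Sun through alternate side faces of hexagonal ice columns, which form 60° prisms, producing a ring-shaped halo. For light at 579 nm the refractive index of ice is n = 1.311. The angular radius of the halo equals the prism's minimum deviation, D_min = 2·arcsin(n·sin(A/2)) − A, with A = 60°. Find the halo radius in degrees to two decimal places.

n·sin(A/2) = 1.311 × sin 30° = 1.311 × 0.5000 = 0.6555.
D_min = 2·arcsin(0.6555) − 60° = 2 × 40.958° − 60° = 21.915°.

21.92°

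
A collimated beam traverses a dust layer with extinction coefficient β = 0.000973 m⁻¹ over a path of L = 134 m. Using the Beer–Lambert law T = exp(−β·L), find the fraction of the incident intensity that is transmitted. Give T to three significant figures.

0.878

τ = β·L = 0.000973 × 134 = 0.1304.
T = exp(−0.1304) = 0.8778.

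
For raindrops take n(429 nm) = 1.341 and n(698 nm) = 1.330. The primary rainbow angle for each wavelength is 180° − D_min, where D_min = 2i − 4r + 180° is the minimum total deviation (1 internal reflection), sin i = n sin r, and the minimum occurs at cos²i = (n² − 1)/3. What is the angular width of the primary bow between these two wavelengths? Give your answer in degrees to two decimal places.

1.59°

At 429 nm (n = 1.341): cos²i = 0.26609 → i = 58.946°, r = 39.705°, D_min = 139.071°, rainbow angle = 40.929°.
At 698 nm (n = 1.330): cos²i = 0.25630 → i = 59.585°, r = 40.422°, D_min = 137.484°, rainbow angle = 42.516°.
Angular width = |40.929° − 42.516°| = 1.588°.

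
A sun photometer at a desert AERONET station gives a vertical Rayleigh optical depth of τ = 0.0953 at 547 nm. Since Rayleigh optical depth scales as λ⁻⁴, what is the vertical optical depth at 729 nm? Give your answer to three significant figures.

τ(729 nm) = τ(547 nm) × (547/729)⁴ = 0.0953 × (0.7503)⁴ = 0.0953 × 0.3170 = 0.0302.

0.0302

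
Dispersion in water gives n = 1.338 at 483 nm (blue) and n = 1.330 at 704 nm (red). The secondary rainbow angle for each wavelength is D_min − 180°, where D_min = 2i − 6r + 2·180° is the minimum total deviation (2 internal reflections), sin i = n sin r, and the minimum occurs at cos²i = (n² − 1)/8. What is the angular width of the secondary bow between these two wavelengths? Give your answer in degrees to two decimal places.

At 483 nm (n = 1.338): cos²i = 0.09878 → i = 71.682°, r = 45.195°, D_min = 232.193°, rainbow angle = 52.193°.
At 704 nm (n = 1.330): cos²i = 0.09611 → i = 71.940°, r = 45.630°, D_min = 230.101°, rainbow angle = 50.101°.
Angular width = |52.193° − 50.101°| = 2.092°.

2.09°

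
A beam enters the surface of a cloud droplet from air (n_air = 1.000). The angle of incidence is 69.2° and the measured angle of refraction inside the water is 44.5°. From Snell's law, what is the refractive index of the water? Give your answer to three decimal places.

1.334

n = sin θ_i / sin θ_r = sin 69.2° / sin 44.5° = 0.9348 / 0.7009 = 1.3337.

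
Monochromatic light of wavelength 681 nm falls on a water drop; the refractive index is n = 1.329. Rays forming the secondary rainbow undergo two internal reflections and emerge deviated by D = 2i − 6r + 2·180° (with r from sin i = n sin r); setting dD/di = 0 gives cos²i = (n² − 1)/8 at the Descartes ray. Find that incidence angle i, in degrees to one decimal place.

cos²i = (1.329² − 1)/8 = (1.76624 − 1)/8 = 0.09578.
cos i = 0.30948, so i = 71.972°.

72.0°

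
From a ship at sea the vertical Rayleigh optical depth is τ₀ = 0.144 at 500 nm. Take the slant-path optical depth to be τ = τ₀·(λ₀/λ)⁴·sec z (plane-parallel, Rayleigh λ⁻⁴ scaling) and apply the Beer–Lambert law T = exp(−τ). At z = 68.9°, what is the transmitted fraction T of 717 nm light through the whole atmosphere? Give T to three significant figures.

sec 68.9° = 2.7778.
τ = 0.144 × (500/717)⁴ × 2.7778 = 0.144 × 0.2365 × 2.7778 = 0.0946.
T = exp(−0.0946) = 0.9097.

0.910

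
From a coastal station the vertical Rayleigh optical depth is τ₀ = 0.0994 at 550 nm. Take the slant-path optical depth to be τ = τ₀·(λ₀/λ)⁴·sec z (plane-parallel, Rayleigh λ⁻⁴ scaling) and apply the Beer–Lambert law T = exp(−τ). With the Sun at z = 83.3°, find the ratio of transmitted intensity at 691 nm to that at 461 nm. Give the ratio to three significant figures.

3.99

Airmass: sec 83.3° = 8.5711.
τ(691 nm) = 0.0994 × (550/691)⁴ × 8.5711 = 0.0994 × 0.4014 × 8.5711 = 0.3420.
τ(461 nm) = 0.0994 × (550/461)⁴ × 8.5711 = 0.0994 × 2.0260 × 8.5711 = 1.7261.
T(691)/T(461) = exp(τ_B − τ_A) = exp(1.3842) = 3.9915.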